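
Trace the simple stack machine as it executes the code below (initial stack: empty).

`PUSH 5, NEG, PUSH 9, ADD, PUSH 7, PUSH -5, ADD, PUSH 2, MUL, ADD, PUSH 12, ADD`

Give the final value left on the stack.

PUSH 5   [5]
NEG      [-5]
PUSH 9   [-5, 9]
ADD      [4]
PUSH 7   [4, 7]
PUSH -5  [4, 7, -5]
ADD      [4, 2]
PUSH 2   [4, 2, 2]
MUL      [4, 4]
ADD      [8]
PUSH 12  [8, 12]
ADD      [20]

20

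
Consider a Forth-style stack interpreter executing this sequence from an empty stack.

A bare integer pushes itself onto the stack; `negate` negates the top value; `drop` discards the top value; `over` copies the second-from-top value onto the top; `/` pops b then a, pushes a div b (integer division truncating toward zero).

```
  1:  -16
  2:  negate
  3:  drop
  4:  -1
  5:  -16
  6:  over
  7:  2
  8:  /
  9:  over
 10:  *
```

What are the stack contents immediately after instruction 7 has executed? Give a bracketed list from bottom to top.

-16    : [-16]
negate : [16]
drop   : []
-1     : [-1]
-16    : [-1, -16]
over   : [-1, -16, -1]
2      : [-1, -16, -1, 2]

[-1, -16, -1, 2]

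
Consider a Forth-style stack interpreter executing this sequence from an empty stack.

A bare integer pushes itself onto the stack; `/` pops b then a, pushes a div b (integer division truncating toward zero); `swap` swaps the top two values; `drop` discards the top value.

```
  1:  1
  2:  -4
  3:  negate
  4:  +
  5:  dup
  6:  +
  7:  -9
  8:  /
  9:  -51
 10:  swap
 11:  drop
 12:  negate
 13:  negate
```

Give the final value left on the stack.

1      → [1]
-4     → [1, -4]
negate → [1, 4]
+      → [5]
dup    → [5, 5]
+      → [10]
-9     → [10, -9]
/      → [-1]
-51    → [-1, -51]
swap   → [-51, -1]
drop   → [-51]
negate → [51]
negate → [-51]

-51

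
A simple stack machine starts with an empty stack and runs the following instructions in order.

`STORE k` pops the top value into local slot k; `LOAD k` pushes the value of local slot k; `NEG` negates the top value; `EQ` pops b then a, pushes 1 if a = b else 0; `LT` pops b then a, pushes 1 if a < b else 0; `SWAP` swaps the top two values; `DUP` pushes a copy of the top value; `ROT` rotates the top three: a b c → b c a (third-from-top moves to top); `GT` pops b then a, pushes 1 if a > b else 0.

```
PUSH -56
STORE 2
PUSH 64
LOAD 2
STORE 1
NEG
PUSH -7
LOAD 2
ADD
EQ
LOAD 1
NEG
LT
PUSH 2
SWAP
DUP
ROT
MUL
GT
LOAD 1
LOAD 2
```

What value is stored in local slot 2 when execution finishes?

PUSH -56 : -56
STORE 2  : (empty)
PUSH 64  : 64
LOAD 2   : 64 -56
STORE 1  : 64
NEG      : -64
PUSH -7  : -64 -7
LOAD 2   : -64 -7 -56
ADD      : -64 -63
EQ       : 0
LOAD 1   : 0 -56
NEG      : 0 56
LT       : 1
PUSH 2   : 1 2
SWAP     : 2 1
DUP      : 2 1 1
ROT      : 1 1 2
MUL      : 1 2
GT       : 0
LOAD 1   : 0 -56
LOAD 2   : 0 -56 -56

-56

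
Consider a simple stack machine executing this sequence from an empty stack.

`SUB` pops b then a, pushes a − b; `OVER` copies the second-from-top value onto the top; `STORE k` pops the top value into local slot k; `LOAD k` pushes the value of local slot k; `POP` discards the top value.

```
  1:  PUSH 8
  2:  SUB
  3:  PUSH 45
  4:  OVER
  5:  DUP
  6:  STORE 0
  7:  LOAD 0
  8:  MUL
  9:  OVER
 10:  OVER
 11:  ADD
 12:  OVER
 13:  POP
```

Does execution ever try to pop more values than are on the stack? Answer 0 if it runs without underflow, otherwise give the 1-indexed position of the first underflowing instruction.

2

PUSH 8 : 8
SUB  — needs 2 operands, stack has 1 → underflow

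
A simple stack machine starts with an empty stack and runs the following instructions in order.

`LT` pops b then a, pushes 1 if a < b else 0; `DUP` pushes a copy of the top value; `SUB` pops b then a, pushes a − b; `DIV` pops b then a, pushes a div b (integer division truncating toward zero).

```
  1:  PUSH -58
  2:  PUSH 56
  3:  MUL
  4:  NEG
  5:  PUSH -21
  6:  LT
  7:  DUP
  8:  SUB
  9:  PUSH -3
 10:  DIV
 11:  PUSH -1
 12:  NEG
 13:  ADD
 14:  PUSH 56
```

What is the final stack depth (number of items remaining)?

2

PUSH -58 -> [-58]
PUSH 56  -> [-58, 56]
MUL      -> [-3248]
NEG      -> [3248]
PUSH -21 -> [3248, -21]
LT       -> [0]
DUP      -> [0, 0]
SUB      -> [0]
PUSH -3  -> [0, -3]
DIV      -> [0]
PUSH -1  -> [0, -1]
NEG      -> [0, 1]
ADD      -> [1]
PUSH 56  -> [1, 56]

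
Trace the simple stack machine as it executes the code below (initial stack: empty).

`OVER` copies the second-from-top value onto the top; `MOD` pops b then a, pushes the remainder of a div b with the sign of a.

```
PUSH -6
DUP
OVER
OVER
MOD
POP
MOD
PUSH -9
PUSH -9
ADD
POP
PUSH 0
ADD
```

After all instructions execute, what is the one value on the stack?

0

PUSH -6 → -6
DUP     → -6 -6
OVER    → -6 -6 -6
OVER    → -6 -6 -6 -6
MOD     → -6 -6 0
POP     → -6 -6
MOD     → 0
PUSH -9 → 0 -9
PUSH -9 → 0 -9 -9
ADD     → 0 -18
POP     → 0
PUSH 0  → 0 0
ADD     → 0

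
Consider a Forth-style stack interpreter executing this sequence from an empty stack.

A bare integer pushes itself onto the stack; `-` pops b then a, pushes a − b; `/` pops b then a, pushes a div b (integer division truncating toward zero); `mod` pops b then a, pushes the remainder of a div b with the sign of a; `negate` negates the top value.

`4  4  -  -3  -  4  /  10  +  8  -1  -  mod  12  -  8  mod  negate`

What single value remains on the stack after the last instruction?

3

4      → 4
4      → 4 4
-      → 0
-3     → 0 -3
-      → 3
4      → 3 4
/      → 0
10     → 0 10
+      → 10
8      → 10 8
-1     → 10 8 -1
-      → 10 9
mod    → 1
12     → 1 12
-      → -11
8      → -11 8
mod    → -3
negate → 3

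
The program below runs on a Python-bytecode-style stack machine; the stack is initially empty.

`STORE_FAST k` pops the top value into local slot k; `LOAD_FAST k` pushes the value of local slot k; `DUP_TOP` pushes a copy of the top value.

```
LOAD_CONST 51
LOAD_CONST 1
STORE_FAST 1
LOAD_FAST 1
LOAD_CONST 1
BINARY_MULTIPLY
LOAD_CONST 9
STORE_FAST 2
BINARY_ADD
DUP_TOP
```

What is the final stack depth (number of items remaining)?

2

LOAD_CONST 51   -> [51]
LOAD_CONST 1    -> [51, 1]
STORE_FAST 1    -> [51]
LOAD_FAST 1     -> [51, 1]
LOAD_CONST 1    -> [51, 1, 1]
BINARY_MULTIPLY -> [51, 1]
LOAD_CONST 9    -> [51, 1, 9]
STORE_FAST 2    -> [51, 1]
BINARY_ADD      -> [52]
DUP_TOP         -> [52, 52]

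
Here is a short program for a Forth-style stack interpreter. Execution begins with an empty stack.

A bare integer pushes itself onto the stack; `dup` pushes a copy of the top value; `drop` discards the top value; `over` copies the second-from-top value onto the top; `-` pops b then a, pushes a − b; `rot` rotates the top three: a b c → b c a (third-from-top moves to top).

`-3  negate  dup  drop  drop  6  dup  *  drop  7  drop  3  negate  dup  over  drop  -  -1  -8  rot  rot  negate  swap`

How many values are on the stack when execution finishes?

-3     -> -3
negate -> 3
dup    -> 3 3
drop   -> 3
drop   -> (empty)
6      -> 6
dup    -> 6 6
*      -> 36
drop   -> (empty)
7      -> 7
drop   -> (empty)
3      -> 3
negate -> -3
dup    -> -3 -3
over   -> -3 -3 -3
drop   -> -3 -3
-      -> 0
-1     -> 0 -1
-8     -> 0 -1 -8
rot    -> -1 -8 0
rot    -> -8 0 -1
negate -> -8 0 1
swap   -> -8 1 0

3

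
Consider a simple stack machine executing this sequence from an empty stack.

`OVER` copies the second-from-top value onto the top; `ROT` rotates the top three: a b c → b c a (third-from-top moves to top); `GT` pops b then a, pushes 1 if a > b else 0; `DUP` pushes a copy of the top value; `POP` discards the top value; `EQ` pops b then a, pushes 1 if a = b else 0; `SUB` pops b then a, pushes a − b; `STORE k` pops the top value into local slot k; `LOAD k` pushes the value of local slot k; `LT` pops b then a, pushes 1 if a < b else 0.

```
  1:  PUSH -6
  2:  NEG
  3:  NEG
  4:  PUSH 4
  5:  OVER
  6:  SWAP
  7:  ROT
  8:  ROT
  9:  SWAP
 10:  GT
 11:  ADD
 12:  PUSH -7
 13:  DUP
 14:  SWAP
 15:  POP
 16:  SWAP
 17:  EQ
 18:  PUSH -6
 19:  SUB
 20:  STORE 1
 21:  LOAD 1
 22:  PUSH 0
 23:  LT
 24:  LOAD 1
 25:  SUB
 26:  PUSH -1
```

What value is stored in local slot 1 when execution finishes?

PUSH -6 : -6
NEG     : 6
NEG     : -6
PUSH 4  : -6 4
OVER    : -6 4 -6
SWAP    : -6 -6 4
ROT     : -6 4 -6
ROT     : 4 -6 -6
SWAP    : 4 -6 -6
GT      : 4 0
ADD     : 4
PUSH -7 : 4 -7
DUP     : 4 -7 -7
SWAP    : 4 -7 -7
POP     : 4 -7
SWAP    : -7 4
EQ      : 0
PUSH -6 : 0 -6
SUB     : 6
STORE 1 : (empty)
LOAD 1  : 6
PUSH 0  : 6 0
LT      : 0
LOAD 1  : 0 6
SUB     : -6
PUSH -1 : -6 -1

6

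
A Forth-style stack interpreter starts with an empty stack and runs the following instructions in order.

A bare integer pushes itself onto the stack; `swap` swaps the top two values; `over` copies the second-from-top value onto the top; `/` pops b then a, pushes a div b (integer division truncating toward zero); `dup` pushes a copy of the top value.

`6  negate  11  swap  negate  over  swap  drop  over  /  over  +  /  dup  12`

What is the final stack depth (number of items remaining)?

6      : [6]
negate : [-6]
11     : [-6, 11]
swap   : [11, -6]
negate : [11, 6]
over   : [11, 6, 11]
swap   : [11, 11, 6]
drop   : [11, 11]
over   : [11, 11, 11]
/      : [11, 1]
over   : [11, 1, 11]
+      : [11, 12]
/      : [0]
dup    : [0, 0]
12     : [0, 0, 12]

3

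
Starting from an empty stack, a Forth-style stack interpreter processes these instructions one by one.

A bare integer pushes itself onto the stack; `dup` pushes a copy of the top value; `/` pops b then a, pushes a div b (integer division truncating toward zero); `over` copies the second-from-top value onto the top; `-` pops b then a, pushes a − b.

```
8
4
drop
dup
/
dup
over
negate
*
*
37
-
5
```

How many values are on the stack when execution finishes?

8      : 8
4      : 8 4
drop   : 8
dup    : 8 8
/      : 1
dup    : 1 1
over   : 1 1 1
negate : 1 1 -1
*      : 1 -1
*      : -1
37     : -1 37
-      : -38
5      : -38 5

2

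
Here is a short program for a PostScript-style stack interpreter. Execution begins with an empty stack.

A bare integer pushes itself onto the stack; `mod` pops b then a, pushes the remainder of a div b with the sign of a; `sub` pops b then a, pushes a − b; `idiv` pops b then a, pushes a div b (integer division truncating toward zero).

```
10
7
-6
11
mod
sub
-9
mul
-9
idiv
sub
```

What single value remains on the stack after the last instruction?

-3

10   -> [10]
7    -> [10, 7]
-6   -> [10, 7, -6]
11   -> [10, 7, -6, 11]
mod  -> [10, 7, -6]
sub  -> [10, 13]
-9   -> [10, 13, -9]
mul  -> [10, -117]
-9   -> [10, -117, -9]
idiv -> [10, 13]
sub  -> [-3]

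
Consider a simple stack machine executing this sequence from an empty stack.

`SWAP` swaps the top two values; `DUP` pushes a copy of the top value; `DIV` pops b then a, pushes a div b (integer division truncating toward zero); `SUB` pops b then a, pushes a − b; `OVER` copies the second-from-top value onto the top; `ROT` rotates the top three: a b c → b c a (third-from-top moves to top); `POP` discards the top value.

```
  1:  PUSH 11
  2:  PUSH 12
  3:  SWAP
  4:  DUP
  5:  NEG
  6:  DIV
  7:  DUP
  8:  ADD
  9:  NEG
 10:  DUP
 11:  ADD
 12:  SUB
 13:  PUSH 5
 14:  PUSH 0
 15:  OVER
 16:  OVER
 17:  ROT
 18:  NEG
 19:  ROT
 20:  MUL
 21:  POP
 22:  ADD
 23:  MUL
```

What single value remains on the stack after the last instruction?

40

PUSH 11  [11]
PUSH 12  [11, 12]
SWAP     [12, 11]
DUP      [12, 11, 11]
NEG      [12, 11, -11]
DIV      [12, -1]
DUP      [12, -1, -1]
ADD      [12, -2]
NEG      [12, 2]
DUP      [12, 2, 2]
ADD      [12, 4]
SUB      [8]
PUSH 5   [8, 5]
PUSH 0   [8, 5, 0]
OVER     [8, 5, 0, 5]
OVER     [8, 5, 0, 5, 0]
ROT      [8, 5, 5, 0, 0]
NEG      [8, 5, 5, 0, 0]
ROT      [8, 5, 0, 0, 5]
MUL      [8, 5, 0, 0]
POP      [8, 5, 0]
ADD      [8, 5]
MUL      [40]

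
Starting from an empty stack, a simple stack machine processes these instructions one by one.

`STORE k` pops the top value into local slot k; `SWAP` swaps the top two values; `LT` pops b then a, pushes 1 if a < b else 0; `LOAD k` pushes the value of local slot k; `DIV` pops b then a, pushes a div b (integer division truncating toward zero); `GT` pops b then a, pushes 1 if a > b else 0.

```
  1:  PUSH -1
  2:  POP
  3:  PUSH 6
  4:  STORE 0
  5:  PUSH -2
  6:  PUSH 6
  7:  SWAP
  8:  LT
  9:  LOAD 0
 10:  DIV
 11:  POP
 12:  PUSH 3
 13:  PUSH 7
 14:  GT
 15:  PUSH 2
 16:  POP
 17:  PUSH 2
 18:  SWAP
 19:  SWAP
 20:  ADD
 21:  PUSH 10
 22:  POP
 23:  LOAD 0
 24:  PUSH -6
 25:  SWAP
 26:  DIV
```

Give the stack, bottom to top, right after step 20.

[2]

PUSH -1  -1
POP      (empty)
PUSH 6   6
STORE 0  (empty)
PUSH -2  -2
PUSH 6   -2 6
SWAP     6 -2
LT       0
LOAD 0   0 6
DIV      0
POP      (empty)
PUSH 3   3
PUSH 7   3 7
GT       0
PUSH 2   0 2
POP      0
PUSH 2   0 2
SWAP     2 0
SWAP     0 2
ADD      2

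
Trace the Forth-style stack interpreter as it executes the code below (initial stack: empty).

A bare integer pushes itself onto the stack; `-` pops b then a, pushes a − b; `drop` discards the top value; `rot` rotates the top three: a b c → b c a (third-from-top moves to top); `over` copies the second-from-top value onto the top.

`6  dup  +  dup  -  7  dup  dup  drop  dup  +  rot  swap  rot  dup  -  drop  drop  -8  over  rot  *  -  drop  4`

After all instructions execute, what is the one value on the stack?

6    : 6
dup  : 6 6
+    : 12
dup  : 12 12
-    : 0
7    : 0 7
dup  : 0 7 7
dup  : 0 7 7 7
drop : 0 7 7
dup  : 0 7 7 7
+    : 0 7 14
rot  : 7 14 0
swap : 7 0 14
rot  : 0 14 7
dup  : 0 14 7 7
-    : 0 14 0
drop : 0 14
drop : 0
-8   : 0 -8
over : 0 -8 0
rot  : -8 0 0
*    : -8 0
-    : -8
drop : (empty)
4    : 4

4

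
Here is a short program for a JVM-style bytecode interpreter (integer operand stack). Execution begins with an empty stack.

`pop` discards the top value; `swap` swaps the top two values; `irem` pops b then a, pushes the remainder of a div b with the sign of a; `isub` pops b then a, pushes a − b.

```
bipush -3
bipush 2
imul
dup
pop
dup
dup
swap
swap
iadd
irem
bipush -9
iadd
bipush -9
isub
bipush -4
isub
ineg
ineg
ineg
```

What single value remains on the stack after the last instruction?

bipush -3 : [-3]
bipush 2  : [-3, 2]
imul      : [-6]
dup       : [-6, -6]
pop       : [-6]
dup       : [-6, -6]
dup       : [-6, -6, -6]
swap      : [-6, -6, -6]
swap      : [-6, -6, -6]
iadd      : [-6, -12]
irem      : [-6]
bipush -9 : [-6, -9]
iadd      : [-15]
bipush -9 : [-15, -9]
isub      : [-6]
bipush -4 : [-6, -4]
isub      : [-2]
ineg      : [2]
ineg      : [-2]
ineg      : [2]

2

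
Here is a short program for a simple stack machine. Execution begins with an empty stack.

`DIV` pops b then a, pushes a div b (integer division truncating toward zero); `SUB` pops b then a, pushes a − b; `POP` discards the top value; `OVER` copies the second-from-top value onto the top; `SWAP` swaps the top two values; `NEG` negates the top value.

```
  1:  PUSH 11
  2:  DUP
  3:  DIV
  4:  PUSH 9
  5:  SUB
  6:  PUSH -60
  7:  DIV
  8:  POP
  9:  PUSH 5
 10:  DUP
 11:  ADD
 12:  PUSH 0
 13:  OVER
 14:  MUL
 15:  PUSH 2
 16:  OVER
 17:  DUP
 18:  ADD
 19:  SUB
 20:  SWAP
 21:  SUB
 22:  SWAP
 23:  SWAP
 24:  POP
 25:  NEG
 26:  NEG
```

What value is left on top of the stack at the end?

PUSH 11  : 11
DUP      : 11 11
DIV      : 1
PUSH 9   : 1 9
SUB      : -8
PUSH -60 : -8 -60
DIV      : 0
POP      : (empty)
PUSH 5   : 5
DUP      : 5 5
ADD      : 10
PUSH 0   : 10 0
OVER     : 10 0 10
MUL      : 10 0
PUSH 2   : 10 0 2
OVER     : 10 0 2 0
DUP      : 10 0 2 0 0
ADD      : 10 0 2 0
SUB      : 10 0 2
SWAP     : 10 2 0
SUB      : 10 2
SWAP     : 2 10
SWAP     : 10 2
POP      : 10
NEG      : -10
NEG      : 10

10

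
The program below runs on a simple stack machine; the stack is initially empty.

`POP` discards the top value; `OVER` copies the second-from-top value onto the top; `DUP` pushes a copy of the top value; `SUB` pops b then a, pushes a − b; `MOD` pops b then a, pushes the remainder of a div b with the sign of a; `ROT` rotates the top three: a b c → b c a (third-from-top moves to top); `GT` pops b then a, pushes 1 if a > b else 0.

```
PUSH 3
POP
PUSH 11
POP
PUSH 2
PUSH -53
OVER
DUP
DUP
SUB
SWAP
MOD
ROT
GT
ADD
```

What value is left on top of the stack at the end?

-53

PUSH 3   -> 3
POP      -> (empty)
PUSH 11  -> 11
POP      -> (empty)
PUSH 2   -> 2
PUSH -53 -> 2 -53
OVER     -> 2 -53 2
DUP      -> 2 -53 2 2
DUP      -> 2 -53 2 2 2
SUB      -> 2 -53 2 0
SWAP     -> 2 -53 0 2
MOD      -> 2 -53 0
ROT      -> -53 0 2
GT       -> -53 0
ADD      -> -53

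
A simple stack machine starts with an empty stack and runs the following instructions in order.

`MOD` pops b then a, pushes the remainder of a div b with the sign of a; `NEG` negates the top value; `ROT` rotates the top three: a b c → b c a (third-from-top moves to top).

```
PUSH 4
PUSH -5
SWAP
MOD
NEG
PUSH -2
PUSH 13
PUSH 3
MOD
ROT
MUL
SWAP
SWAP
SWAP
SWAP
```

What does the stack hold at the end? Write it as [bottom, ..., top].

[-2, 1]

PUSH 4  → [4]
PUSH -5 → [4, -5]
SWAP    → [-5, 4]
MOD     → [-1]
NEG     → [1]
PUSH -2 → [1, -2]
PUSH 13 → [1, -2, 13]
PUSH 3  → [1, -2, 13, 3]
MOD     → [1, -2, 1]
ROT     → [-2, 1, 1]
MUL     → [-2, 1]
SWAP    → [1, -2]
SWAP    → [-2, 1]
SWAP    → [1, -2]
SWAP    → [-2, 1]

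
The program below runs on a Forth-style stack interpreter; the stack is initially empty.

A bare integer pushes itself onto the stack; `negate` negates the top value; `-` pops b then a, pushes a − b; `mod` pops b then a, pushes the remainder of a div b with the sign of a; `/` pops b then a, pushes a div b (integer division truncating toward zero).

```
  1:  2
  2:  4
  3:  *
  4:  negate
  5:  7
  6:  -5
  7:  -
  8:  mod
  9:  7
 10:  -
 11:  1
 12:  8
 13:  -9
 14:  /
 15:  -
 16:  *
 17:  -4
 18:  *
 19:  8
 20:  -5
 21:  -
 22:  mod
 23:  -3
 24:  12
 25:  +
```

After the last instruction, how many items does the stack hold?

2

2      -> [2]
4      -> [2, 4]
*      -> [8]
negate -> [-8]
7      -> [-8, 7]
-5     -> [-8, 7, -5]
-      -> [-8, 12]
mod    -> [-8]
7      -> [-8, 7]
-      -> [-15]
1      -> [-15, 1]
8      -> [-15, 1, 8]
-9     -> [-15, 1, 8, -9]
/      -> [-15, 1, 0]
-      -> [-15, 1]
*      -> [-15]
-4     -> [-15, -4]
*      -> [60]
8      -> [60, 8]
-5     -> [60, 8, -5]
-      -> [60, 13]
mod    -> [8]
-3     -> [8, -3]
12     -> [8, -3, 12]
+      -> [8, 9]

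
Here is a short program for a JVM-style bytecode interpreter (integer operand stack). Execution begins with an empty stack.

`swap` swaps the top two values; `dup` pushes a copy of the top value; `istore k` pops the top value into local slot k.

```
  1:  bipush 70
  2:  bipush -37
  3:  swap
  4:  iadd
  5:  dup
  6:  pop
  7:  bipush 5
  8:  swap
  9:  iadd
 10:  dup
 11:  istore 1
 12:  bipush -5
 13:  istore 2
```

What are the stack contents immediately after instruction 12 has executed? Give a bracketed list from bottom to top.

[38, -5]

bipush 70  : 70
bipush -37 : 70 -37
swap       : -37 70
iadd       : 33
dup        : 33 33
pop        : 33
bipush 5   : 33 5
swap       : 5 33
iadd       : 38
dup        : 38 38
istore 1   : 38
bipush -5  : 38 -5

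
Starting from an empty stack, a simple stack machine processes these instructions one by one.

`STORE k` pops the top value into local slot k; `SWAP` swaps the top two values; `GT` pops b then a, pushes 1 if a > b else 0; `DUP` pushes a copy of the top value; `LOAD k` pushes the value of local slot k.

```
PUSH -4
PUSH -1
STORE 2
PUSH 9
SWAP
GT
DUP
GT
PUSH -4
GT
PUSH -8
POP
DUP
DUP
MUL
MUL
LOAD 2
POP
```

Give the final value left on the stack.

PUSH -4 -> [-4]
PUSH -1 -> [-4, -1]
STORE 2 -> [-4]
PUSH 9  -> [-4, 9]
SWAP    -> [9, -4]
GT      -> [1]
DUP     -> [1, 1]
GT      -> [0]
PUSH -4 -> [0, -4]
GT      -> [1]
PUSH -8 -> [1, -8]
POP     -> [1]
DUP     -> [1, 1]
DUP     -> [1, 1, 1]
MUL     -> [1, 1]
MUL     -> [1]
LOAD 2  -> [1, -1]
POP     -> [1]

1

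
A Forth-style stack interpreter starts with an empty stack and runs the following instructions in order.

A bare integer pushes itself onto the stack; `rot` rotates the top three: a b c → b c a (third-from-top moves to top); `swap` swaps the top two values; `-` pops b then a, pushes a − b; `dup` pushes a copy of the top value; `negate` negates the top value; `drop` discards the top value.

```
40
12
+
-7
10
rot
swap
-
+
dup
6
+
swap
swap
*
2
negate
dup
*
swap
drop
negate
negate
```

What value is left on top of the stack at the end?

4

40     → 40
12     → 40 12
+      → 52
-7     → 52 -7
10     → 52 -7 10
rot    → -7 10 52
swap   → -7 52 10
-      → -7 42
+      → 35
dup    → 35 35
6      → 35 35 6
+      → 35 41
swap   → 41 35
swap   → 35 41
*      → 1435
2      → 1435 2
negate → 1435 -2
dup    → 1435 -2 -2
*      → 1435 4
swap   → 4 1435
drop   → 4
negate → -4
negate → 4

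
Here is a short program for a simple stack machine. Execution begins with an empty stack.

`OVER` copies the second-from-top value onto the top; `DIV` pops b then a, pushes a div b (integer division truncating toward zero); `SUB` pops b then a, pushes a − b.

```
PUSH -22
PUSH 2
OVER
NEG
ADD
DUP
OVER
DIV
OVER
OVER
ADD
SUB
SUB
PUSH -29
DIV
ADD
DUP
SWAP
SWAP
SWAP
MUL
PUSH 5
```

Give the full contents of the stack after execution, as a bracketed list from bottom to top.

PUSH -22 -> -22
PUSH 2   -> -22 2
OVER     -> -22 2 -22
NEG      -> -22 2 22
ADD      -> -22 24
DUP      -> -22 24 24
OVER     -> -22 24 24 24
DIV      -> -22 24 1
OVER     -> -22 24 1 24
OVER     -> -22 24 1 24 1
ADD      -> -22 24 1 25
SUB      -> -22 24 -24
SUB      -> -22 48
PUSH -29 -> -22 48 -29
DIV      -> -22 -1
ADD      -> -23
DUP      -> -23 -23
SWAP     -> -23 -23
SWAP     -> -23 -23
SWAP     -> -23 -23
MUL      -> 529
PUSH 5   -> 529 5

[529, 5]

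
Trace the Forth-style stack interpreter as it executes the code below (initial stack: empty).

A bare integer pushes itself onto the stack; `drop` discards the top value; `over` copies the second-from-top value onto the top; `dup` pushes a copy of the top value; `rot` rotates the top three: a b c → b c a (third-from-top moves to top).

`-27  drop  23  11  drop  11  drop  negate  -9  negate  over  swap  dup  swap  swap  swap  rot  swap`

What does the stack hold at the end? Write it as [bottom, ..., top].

[-23, 9, -23, 9]

-27    → -27
drop   → (empty)
23     → 23
11     → 23 11
drop   → 23
11     → 23 11
drop   → 23
negate → -23
-9     → -23 -9
negate → -23 9
over   → -23 9 -23
swap   → -23 -23 9
dup    → -23 -23 9 9
swap   → -23 -23 9 9
swap   → -23 -23 9 9
swap   → -23 -23 9 9
rot    → -23 9 9 -23
swap   → -23 9 -23 9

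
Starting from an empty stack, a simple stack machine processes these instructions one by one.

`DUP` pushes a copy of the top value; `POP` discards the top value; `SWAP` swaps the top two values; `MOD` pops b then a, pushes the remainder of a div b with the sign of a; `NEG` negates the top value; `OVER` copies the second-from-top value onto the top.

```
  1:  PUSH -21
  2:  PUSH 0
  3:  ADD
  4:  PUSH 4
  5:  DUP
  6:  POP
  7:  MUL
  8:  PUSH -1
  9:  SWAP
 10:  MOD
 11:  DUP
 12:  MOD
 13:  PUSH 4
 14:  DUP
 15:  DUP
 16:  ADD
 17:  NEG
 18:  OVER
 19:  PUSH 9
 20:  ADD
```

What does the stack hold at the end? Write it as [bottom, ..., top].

[0, 4, -8, 13]

PUSH -21  [-21]
PUSH 0    [-21, 0]
ADD       [-21]
PUSH 4    [-21, 4]
DUP       [-21, 4, 4]
POP       [-21, 4]
MUL       [-84]
PUSH -1   [-84, -1]
SWAP      [-1, -84]
MOD       [-1]
DUP       [-1, -1]
MOD       [0]
PUSH 4    [0, 4]
DUP       [0, 4, 4]
DUP       [0, 4, 4, 4]
ADD       [0, 4, 8]
NEG       [0, 4, -8]
OVER      [0, 4, -8, 4]
PUSH 9    [0, 4, -8, 4, 9]
ADD       [0, 4, -8, 13]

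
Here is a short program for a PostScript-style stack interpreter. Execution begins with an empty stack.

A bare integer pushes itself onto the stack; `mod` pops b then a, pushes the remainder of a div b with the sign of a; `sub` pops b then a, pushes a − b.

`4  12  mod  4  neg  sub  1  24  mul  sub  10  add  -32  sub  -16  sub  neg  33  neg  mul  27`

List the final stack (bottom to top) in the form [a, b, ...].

4   → 4
12  → 4 12
mod → 4
4   → 4 4
neg → 4 -4
sub → 8
1   → 8 1
24  → 8 1 24
mul → 8 24
sub → -16
10  → -16 10
add → -6
-32 → -6 -32
sub → 26
-16 → 26 -16
sub → 42
neg → -42
33  → -42 33
neg → -42 -33
mul → 1386
27  → 1386 27

[1386, 27]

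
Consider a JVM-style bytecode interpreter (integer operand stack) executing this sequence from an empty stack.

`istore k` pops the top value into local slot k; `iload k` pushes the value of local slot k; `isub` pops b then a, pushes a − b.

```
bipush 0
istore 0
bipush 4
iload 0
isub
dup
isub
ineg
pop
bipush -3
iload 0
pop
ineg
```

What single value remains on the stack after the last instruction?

bipush 0   [0]
istore 0   []
bipush 4   [4]
iload 0    [4, 0]
isub       [4]
dup        [4, 4]
isub       [0]
ineg       [0]
pop        []
bipush -3  [-3]
iload 0    [-3, 0]
pop        [-3]
ineg       [3]

3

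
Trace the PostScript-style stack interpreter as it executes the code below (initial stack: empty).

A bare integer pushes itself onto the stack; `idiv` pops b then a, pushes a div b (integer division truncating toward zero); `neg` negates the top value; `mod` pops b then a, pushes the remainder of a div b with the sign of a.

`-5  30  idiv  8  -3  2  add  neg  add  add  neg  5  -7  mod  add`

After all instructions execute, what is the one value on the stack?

-4

-5   → -5
30   → -5 30
idiv → 0
8    → 0 8
-3   → 0 8 -3
2    → 0 8 -3 2
add  → 0 8 -1
neg  → 0 8 1
add  → 0 9
add  → 9
neg  → -9
5    → -9 5
-7   → -9 5 -7
mod  → -9 5
add  → -4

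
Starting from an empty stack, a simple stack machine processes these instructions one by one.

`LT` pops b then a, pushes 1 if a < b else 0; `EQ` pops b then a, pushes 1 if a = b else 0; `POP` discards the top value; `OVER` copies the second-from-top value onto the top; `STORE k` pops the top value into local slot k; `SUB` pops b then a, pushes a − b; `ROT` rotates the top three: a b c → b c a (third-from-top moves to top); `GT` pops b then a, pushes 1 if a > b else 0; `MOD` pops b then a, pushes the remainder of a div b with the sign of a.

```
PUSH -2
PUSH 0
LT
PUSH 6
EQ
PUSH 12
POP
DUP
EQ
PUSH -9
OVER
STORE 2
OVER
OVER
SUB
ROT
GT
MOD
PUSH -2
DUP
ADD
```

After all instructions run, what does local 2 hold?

PUSH -2 -> [-2]
PUSH 0  -> [-2, 0]
LT      -> [1]
PUSH 6  -> [1, 6]
EQ      -> [0]
PUSH 12 -> [0, 12]
POP     -> [0]
DUP     -> [0, 0]
EQ      -> [1]
PUSH -9 -> [1, -9]
OVER    -> [1, -9, 1]
STORE 2 -> [1, -9]
OVER    -> [1, -9, 1]
OVER    -> [1, -9, 1, -9]
SUB     -> [1, -9, 10]
ROT     -> [-9, 10, 1]
GT      -> [-9, 1]
MOD     -> [0]
PUSH -2 -> [0, -2]
DUP     -> [0, -2, -2]
ADD     -> [0, -4]

1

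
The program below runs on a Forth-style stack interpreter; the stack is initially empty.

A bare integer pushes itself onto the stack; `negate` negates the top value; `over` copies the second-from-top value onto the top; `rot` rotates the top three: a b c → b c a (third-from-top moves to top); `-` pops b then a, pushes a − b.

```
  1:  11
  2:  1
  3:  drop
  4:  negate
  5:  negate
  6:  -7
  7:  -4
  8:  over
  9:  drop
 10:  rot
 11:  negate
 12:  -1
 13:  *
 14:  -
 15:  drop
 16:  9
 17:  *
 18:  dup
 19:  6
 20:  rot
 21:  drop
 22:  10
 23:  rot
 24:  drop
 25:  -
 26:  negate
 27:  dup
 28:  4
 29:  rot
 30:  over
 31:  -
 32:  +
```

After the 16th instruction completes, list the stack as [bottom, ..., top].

[-7, 9]

11     : 11
1      : 11 1
drop   : 11
negate : -11
negate : 11
-7     : 11 -7
-4     : 11 -7 -4
over   : 11 -7 -4 -7
drop   : 11 -7 -4
rot    : -7 -4 11
negate : -7 -4 -11
-1     : -7 -4 -11 -1
*      : -7 -4 11
-      : -7 -15
drop   : -7
9      : -7 9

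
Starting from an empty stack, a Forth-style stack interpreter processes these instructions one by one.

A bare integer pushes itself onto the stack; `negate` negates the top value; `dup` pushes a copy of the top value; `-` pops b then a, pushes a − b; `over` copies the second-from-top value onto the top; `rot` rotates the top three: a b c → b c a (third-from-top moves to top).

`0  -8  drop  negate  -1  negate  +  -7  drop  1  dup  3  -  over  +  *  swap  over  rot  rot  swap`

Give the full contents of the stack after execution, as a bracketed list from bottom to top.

[-1, 1, -1]

0       0
-8      0 -8
drop    0
negate  0
-1      0 -1
negate  0 1
+       1
-7      1 -7
drop    1
1       1 1
dup     1 1 1
3       1 1 1 3
-       1 1 -2
over    1 1 -2 1
+       1 1 -1
*       1 -1
swap    -1 1
over    -1 1 -1
rot     1 -1 -1
rot     -1 -1 1
swap    -1 1 -1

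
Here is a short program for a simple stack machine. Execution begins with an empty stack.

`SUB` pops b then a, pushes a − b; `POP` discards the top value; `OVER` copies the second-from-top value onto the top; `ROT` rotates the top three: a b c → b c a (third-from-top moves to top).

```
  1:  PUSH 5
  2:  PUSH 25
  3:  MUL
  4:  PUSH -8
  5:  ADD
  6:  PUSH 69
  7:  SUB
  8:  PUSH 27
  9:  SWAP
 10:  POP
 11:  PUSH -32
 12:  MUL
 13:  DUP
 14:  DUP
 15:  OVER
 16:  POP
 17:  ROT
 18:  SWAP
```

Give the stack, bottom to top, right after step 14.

PUSH 5    5
PUSH 25   5 25
MUL       125
PUSH -8   125 -8
ADD       117
PUSH 69   117 69
SUB       48
PUSH 27   48 27
SWAP      27 48
POP       27
PUSH -32  27 -32
MUL       -864
DUP       -864 -864
DUP       -864 -864 -864

[-864, -864, -864]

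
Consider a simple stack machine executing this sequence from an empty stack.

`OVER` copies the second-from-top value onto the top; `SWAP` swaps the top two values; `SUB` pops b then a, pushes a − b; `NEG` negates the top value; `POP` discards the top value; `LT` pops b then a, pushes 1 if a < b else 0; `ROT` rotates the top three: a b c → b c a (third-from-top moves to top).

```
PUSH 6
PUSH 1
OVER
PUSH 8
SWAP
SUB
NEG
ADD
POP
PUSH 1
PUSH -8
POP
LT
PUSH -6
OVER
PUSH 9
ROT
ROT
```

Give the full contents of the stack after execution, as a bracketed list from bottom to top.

[0, 9, -6, 0]

PUSH 6  : 6
PUSH 1  : 6 1
OVER    : 6 1 6
PUSH 8  : 6 1 6 8
SWAP    : 6 1 8 6
SUB     : 6 1 2
NEG     : 6 1 -2
ADD     : 6 -1
POP     : 6
PUSH 1  : 6 1
PUSH -8 : 6 1 -8
POP     : 6 1
LT      : 0
PUSH -6 : 0 -6
OVER    : 0 -6 0
PUSH 9  : 0 -6 0 9
ROT     : 0 0 9 -6
ROT     : 0 9 -6 0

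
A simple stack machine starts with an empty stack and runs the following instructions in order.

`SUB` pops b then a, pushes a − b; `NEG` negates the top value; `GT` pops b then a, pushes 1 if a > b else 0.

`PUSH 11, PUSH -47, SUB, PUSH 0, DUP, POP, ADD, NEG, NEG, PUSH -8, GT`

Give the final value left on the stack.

1

PUSH 11  : [11]
PUSH -47 : [11, -47]
SUB      : [58]
PUSH 0   : [58, 0]
DUP      : [58, 0, 0]
POP      : [58, 0]
ADD      : [58]
NEG      : [-58]
NEG      : [58]
PUSH -8  : [58, -8]
GT       : [1]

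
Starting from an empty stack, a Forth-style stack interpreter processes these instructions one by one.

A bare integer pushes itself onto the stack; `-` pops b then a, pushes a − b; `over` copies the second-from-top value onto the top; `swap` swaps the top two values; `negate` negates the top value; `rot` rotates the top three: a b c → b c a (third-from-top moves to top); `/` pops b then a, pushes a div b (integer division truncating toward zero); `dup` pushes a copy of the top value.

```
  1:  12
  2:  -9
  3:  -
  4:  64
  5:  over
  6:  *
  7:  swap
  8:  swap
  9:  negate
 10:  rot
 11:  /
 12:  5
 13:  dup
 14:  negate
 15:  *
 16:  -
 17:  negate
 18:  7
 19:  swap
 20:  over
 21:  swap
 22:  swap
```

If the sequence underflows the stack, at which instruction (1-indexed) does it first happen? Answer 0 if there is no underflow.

10

12     : 12
-9     : 12 -9
-      : 21
64     : 21 64
over   : 21 64 21
*      : 21 1344
swap   : 1344 21
swap   : 21 1344
negate : 21 -1344
rot  — needs 3 operands, stack has 2 → underflow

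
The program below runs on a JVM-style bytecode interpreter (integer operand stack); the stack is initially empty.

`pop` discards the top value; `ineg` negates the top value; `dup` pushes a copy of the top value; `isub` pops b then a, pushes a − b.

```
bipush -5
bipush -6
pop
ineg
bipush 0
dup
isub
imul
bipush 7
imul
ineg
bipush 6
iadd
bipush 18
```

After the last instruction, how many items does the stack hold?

bipush -5  [-5]
bipush -6  [-5, -6]
pop        [-5]
ineg       [5]
bipush 0   [5, 0]
dup        [5, 0, 0]
isub       [5, 0]
imul       [0]
bipush 7   [0, 7]
imul       [0]
ineg       [0]
bipush 6   [0, 6]
iadd       [6]
bipush 18  [6, 18]

2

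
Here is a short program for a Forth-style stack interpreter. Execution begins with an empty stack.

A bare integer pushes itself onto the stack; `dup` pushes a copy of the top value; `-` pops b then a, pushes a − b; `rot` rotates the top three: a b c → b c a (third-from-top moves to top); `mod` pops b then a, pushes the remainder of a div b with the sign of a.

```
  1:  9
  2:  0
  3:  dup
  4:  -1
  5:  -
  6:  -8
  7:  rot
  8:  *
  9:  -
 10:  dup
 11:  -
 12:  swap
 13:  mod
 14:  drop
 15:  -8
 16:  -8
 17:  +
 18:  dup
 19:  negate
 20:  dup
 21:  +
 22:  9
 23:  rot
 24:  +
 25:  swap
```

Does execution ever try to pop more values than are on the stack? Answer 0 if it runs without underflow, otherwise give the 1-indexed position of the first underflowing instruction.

9      -> [9]
0      -> [9, 0]
dup    -> [9, 0, 0]
-1     -> [9, 0, 0, -1]
-      -> [9, 0, 1]
-8     -> [9, 0, 1, -8]
rot    -> [9, 1, -8, 0]
*      -> [9, 1, 0]
-      -> [9, 1]
dup    -> [9, 1, 1]
-      -> [9, 0]
swap   -> [0, 9]
mod    -> [0]
drop   -> []
-8     -> [-8]
-8     -> [-8, -8]
+      -> [-16]
dup    -> [-16, -16]
negate -> [-16, 16]
dup    -> [-16, 16, 16]
+      -> [-16, 32]
9      -> [-16, 32, 9]
rot    -> [32, 9, -16]
+      -> [32, -7]
swap   -> [-7, 32]

0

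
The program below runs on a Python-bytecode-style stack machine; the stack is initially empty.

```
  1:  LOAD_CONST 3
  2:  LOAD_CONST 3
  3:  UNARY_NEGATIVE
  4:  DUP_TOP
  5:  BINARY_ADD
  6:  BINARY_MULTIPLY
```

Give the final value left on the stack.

LOAD_CONST 3    -> [3]
LOAD_CONST 3    -> [3, 3]
UNARY_NEGATIVE  -> [3, -3]
DUP_TOP         -> [3, -3, -3]
BINARY_ADD      -> [3, -6]
BINARY_MULTIPLY -> [-18]

-18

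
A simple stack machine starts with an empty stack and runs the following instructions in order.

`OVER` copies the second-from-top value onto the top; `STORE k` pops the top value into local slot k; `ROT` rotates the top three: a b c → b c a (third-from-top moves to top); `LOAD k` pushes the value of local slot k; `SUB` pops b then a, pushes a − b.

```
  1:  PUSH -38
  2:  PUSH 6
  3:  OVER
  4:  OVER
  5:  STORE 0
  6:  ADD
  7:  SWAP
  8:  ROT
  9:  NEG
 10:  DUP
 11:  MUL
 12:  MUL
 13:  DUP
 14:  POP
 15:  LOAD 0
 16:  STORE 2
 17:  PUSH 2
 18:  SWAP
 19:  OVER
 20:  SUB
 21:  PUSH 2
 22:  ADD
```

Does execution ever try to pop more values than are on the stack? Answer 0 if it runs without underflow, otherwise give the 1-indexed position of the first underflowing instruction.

8

PUSH -38 -> [-38]
PUSH 6   -> [-38, 6]
OVER     -> [-38, 6, -38]
OVER     -> [-38, 6, -38, 6]
STORE 0  -> [-38, 6, -38]
ADD      -> [-38, -32]
SWAP     -> [-32, -38]
ROT  — needs 3 operands, stack has 2 → underflow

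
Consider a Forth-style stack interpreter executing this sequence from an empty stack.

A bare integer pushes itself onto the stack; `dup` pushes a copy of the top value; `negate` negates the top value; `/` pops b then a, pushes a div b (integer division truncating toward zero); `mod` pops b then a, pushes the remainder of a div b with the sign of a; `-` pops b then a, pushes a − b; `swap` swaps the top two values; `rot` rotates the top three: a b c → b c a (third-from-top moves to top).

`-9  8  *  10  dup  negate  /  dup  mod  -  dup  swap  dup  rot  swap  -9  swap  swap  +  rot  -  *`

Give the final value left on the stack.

-9      [-9]
8       [-9, 8]
*       [-72]
10      [-72, 10]
dup     [-72, 10, 10]
negate  [-72, 10, -10]
/       [-72, -1]
dup     [-72, -1, -1]
mod     [-72, 0]
-       [-72]
dup     [-72, -72]
swap    [-72, -72]
dup     [-72, -72, -72]
rot     [-72, -72, -72]
swap    [-72, -72, -72]
-9      [-72, -72, -72, -9]
swap    [-72, -72, -9, -72]
swap    [-72, -72, -72, -9]
+       [-72, -72, -81]
rot     [-72, -81, -72]
-       [-72, -9]
*       [648]

648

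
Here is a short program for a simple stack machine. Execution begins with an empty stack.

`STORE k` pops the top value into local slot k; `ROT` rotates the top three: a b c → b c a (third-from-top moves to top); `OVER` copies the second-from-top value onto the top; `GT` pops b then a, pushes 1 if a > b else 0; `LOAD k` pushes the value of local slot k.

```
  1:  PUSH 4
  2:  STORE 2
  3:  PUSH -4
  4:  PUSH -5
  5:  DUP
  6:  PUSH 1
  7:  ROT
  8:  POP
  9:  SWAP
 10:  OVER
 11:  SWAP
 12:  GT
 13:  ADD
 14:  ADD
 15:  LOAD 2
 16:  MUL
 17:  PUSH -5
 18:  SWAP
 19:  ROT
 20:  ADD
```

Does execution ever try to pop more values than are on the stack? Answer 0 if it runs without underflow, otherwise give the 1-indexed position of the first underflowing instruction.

PUSH 4   [4]
STORE 2  []
PUSH -4  [-4]
PUSH -5  [-4, -5]
DUP      [-4, -5, -5]
PUSH 1   [-4, -5, -5, 1]
ROT      [-4, -5, 1, -5]
POP      [-4, -5, 1]
SWAP     [-4, 1, -5]
OVER     [-4, 1, -5, 1]
SWAP     [-4, 1, 1, -5]
GT       [-4, 1, 1]
ADD      [-4, 2]
ADD      [-2]
LOAD 2   [-2, 4]
MUL      [-8]
PUSH -5  [-8, -5]
SWAP     [-5, -8]
ROT  — needs 3 operands, stack has 2 → underflow

19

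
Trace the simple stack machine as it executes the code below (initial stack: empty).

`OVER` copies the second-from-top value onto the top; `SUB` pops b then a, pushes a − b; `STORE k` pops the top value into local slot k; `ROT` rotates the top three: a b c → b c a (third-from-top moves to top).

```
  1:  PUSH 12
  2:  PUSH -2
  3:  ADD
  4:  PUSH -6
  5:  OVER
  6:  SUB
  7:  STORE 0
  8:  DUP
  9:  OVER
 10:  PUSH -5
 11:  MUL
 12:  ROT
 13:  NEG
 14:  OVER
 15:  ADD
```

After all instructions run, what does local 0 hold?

-16

PUSH 12 → [12]
PUSH -2 → [12, -2]
ADD     → [10]
PUSH -6 → [10, -6]
OVER    → [10, -6, 10]
SUB     → [10, -16]
STORE 0 → [10]
DUP     → [10, 10]
OVER    → [10, 10, 10]
PUSH -5 → [10, 10, 10, -5]
MUL     → [10, 10, -50]
ROT     → [10, -50, 10]
NEG     → [10, -50, -10]
OVER    → [10, -50, -10, -50]
ADD     → [10, -50, -60]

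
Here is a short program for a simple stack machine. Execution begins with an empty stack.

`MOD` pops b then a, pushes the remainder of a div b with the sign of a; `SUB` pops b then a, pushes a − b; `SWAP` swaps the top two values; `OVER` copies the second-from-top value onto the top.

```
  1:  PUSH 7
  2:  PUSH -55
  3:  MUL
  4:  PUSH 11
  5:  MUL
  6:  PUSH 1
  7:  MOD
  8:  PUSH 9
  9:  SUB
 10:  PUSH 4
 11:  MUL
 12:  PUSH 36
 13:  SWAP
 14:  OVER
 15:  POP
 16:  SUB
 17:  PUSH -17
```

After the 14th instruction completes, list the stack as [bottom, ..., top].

PUSH 7   -> [7]
PUSH -55 -> [7, -55]
MUL      -> [-385]
PUSH 11  -> [-385, 11]
MUL      -> [-4235]
PUSH 1   -> [-4235, 1]
MOD      -> [0]
PUSH 9   -> [0, 9]
SUB      -> [-9]
PUSH 4   -> [-9, 4]
MUL      -> [-36]
PUSH 36  -> [-36, 36]
SWAP     -> [36, -36]
OVER     -> [36, -36, 36]

[36, -36, 36]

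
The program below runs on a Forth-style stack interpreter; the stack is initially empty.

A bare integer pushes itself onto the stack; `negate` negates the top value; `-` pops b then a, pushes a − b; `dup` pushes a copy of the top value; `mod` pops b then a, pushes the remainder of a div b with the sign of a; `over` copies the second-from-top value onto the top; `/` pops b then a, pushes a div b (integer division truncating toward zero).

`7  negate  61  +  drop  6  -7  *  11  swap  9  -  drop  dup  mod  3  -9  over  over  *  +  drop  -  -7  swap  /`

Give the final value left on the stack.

7      -> 7
negate -> -7
61     -> -7 61
+      -> 54
drop   -> (empty)
6      -> 6
-7     -> 6 -7
*      -> -42
11     -> -42 11
swap   -> 11 -42
9      -> 11 -42 9
-      -> 11 -51
drop   -> 11
dup    -> 11 11
mod    -> 0
3      -> 0 3
-9     -> 0 3 -9
over   -> 0 3 -9 3
over   -> 0 3 -9 3 -9
*      -> 0 3 -9 -27
+      -> 0 3 -36
drop   -> 0 3
-      -> -3
-7     -> -3 -7
swap   -> -7 -3
/      -> 2

2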